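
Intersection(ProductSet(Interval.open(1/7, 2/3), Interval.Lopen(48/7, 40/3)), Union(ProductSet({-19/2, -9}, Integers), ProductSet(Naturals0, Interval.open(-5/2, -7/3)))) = EmptySet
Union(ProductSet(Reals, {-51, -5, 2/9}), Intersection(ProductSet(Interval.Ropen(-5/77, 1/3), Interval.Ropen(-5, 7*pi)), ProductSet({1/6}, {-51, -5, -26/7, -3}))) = Union(ProductSet({1/6}, {-5, -26/7, -3}), ProductSet(Reals, {-51, -5, 2/9}))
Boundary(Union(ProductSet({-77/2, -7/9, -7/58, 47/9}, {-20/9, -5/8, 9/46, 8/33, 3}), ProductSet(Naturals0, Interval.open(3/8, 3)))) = Union(ProductSet({-77/2, -7/9, -7/58, 47/9}, {-20/9, -5/8, 9/46, 8/33, 3}), ProductSet(Naturals0, Interval(3/8, 3)))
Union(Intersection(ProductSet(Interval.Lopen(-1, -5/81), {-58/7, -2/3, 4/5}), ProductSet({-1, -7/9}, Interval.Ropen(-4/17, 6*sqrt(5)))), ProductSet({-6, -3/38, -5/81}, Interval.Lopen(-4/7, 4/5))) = Union(ProductSet({-7/9}, {4/5}), ProductSet({-6, -3/38, -5/81}, Interval.Lopen(-4/7, 4/5)))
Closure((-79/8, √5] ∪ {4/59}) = [-79/8, √5]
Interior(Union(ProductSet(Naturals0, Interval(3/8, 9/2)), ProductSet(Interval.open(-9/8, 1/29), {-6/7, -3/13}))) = EmptySet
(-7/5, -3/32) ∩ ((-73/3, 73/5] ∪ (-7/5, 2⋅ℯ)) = (-7/5, -3/32)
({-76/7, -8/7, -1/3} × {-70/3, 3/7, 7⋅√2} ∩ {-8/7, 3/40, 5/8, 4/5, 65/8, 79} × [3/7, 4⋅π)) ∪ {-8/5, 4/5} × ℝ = ({-8/5, 4/5} × ℝ) ∪ ({-8/7} × {3/7, 7⋅√2})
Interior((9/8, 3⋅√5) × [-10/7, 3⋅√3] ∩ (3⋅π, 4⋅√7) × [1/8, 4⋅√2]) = ∅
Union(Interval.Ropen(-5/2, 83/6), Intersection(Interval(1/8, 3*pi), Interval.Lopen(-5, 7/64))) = Interval.Ropen(-5/2, 83/6)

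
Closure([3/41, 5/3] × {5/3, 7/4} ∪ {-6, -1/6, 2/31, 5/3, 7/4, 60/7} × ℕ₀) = ({-6, -1/6, 2/31, 5/3, 7/4, 60/7} × ℕ₀) ∪ ([3/41, 5/3] × {5/3, 7/4})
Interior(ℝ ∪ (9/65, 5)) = (-∞, ∞)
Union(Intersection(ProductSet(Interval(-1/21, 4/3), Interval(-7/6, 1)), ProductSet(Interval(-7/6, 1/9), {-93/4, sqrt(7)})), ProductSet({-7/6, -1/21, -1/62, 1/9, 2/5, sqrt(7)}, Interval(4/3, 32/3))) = ProductSet({-7/6, -1/21, -1/62, 1/9, 2/5, sqrt(7)}, Interval(4/3, 32/3))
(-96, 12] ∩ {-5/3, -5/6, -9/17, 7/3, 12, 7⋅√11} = {-5/3, -5/6, -9/17, 7/3, 12}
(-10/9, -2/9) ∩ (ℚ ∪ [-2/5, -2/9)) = [-2/5, -2/9) ∪ (ℚ ∩ (-10/9, -2/9))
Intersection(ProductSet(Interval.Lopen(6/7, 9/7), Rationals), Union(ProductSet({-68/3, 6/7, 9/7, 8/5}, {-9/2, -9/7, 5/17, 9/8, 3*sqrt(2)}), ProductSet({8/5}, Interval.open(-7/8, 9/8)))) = ProductSet({9/7}, {-9/2, -9/7, 5/17, 9/8})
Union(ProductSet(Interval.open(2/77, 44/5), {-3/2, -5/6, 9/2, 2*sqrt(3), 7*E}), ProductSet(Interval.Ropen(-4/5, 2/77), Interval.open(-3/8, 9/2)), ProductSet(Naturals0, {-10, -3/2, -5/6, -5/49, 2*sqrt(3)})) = Union(ProductSet(Interval.Ropen(-4/5, 2/77), Interval.open(-3/8, 9/2)), ProductSet(Interval.open(2/77, 44/5), {-3/2, -5/6, 9/2, 2*sqrt(3), 7*E}), ProductSet(Naturals0, {-10, -3/2, -5/6, -5/49, 2*sqrt(3)}))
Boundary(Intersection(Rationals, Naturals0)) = Naturals0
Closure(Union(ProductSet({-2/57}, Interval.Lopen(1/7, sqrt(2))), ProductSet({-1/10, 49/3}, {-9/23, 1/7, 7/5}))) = Union(ProductSet({-2/57}, Interval(1/7, sqrt(2))), ProductSet({-1/10, 49/3}, {-9/23, 1/7, 7/5}))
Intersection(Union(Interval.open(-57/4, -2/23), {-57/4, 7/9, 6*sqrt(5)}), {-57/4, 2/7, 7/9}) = {-57/4, 7/9}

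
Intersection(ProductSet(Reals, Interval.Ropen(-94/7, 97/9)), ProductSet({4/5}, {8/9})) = ProductSet({4/5}, {8/9})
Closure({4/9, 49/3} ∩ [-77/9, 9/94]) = ∅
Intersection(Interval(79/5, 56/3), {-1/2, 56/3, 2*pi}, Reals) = {56/3}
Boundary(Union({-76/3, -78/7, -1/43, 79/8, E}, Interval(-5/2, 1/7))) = {-76/3, -78/7, -5/2, 1/7, 79/8, E}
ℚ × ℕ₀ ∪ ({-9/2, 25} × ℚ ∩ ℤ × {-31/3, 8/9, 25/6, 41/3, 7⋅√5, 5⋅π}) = (ℚ × ℕ₀) ∪ ({25} × {-31/3, 8/9, 25/6, 41/3})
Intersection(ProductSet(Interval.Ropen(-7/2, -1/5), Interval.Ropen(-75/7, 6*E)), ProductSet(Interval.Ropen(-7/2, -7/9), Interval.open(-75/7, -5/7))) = ProductSet(Interval.Ropen(-7/2, -7/9), Interval.open(-75/7, -5/7))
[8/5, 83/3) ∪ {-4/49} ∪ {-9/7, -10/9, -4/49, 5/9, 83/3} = {-9/7, -10/9, -4/49, 5/9} ∪ [8/5, 83/3]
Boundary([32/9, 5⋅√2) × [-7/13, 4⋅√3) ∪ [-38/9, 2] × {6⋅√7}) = ([-38/9, 2] × {6⋅√7}) ∪ ({32/9, 5⋅√2} × [-7/13, 4⋅√3]) ∪ ([32/9, 5⋅√2] × {-7/13, 4⋅√3})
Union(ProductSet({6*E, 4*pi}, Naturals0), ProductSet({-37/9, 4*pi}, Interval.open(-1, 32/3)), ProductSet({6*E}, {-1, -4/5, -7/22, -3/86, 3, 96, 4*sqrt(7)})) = Union(ProductSet({6*E}, {-1, -4/5, -7/22, -3/86, 3, 96, 4*sqrt(7)}), ProductSet({-37/9, 4*pi}, Interval.open(-1, 32/3)), ProductSet({6*E, 4*pi}, Naturals0))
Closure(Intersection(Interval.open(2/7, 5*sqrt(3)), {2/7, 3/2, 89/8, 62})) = {3/2}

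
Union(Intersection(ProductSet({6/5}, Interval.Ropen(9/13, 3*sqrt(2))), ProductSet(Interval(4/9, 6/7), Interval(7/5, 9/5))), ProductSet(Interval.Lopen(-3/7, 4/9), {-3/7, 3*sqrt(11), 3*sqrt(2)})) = ProductSet(Interval.Lopen(-3/7, 4/9), {-3/7, 3*sqrt(11), 3*sqrt(2)})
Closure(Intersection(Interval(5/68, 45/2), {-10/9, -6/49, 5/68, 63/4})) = {5/68, 63/4}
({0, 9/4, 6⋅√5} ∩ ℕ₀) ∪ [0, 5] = [0, 5]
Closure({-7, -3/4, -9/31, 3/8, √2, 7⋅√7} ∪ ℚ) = ℝ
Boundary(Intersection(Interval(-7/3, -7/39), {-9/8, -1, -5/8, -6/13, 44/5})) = {-9/8, -1, -5/8, -6/13}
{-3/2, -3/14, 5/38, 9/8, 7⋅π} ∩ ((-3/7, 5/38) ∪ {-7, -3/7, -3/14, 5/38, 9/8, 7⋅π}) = {-3/14, 5/38, 9/8, 7⋅π}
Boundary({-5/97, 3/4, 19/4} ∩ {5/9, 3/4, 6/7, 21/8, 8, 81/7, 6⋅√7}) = {3/4}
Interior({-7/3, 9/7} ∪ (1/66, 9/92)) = (1/66, 9/92)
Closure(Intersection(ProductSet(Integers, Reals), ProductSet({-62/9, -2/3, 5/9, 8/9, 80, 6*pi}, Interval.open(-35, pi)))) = ProductSet({80}, Interval(-35, pi))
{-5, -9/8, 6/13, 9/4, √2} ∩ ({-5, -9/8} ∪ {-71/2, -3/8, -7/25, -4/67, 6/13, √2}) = {-5, -9/8, 6/13, √2}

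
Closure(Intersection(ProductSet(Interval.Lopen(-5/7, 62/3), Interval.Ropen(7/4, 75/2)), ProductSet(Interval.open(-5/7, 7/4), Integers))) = ProductSet(Interval(-5/7, 7/4), Range(2, 38, 1))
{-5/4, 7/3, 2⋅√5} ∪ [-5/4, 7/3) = [-5/4, 7/3] ∪ {2⋅√5}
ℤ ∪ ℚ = ℚ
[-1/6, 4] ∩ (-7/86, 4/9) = (-7/86, 4/9)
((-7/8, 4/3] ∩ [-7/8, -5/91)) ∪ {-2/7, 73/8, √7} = (-7/8, -5/91) ∪ {73/8, √7}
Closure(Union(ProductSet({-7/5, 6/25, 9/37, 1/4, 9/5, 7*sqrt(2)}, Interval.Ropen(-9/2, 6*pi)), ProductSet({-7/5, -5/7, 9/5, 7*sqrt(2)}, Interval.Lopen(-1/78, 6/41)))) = Union(ProductSet({-7/5, -5/7, 9/5, 7*sqrt(2)}, Interval(-1/78, 6/41)), ProductSet({-7/5, 6/25, 9/37, 1/4, 9/5, 7*sqrt(2)}, Interval(-9/2, 6*pi)))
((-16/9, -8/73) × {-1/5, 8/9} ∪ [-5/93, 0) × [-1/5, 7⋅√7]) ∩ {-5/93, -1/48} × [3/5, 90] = {-5/93, -1/48} × [3/5, 7⋅√7]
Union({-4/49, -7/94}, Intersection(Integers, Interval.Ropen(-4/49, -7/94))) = {-4/49, -7/94}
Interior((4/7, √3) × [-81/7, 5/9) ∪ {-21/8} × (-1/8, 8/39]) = (4/7, √3) × (-81/7, 5/9)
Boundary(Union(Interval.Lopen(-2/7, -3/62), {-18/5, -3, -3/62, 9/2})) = {-18/5, -3, -2/7, -3/62, 9/2}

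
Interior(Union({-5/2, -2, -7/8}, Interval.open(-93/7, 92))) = Interval.open(-93/7, 92)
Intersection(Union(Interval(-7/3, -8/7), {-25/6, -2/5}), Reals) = Union({-25/6, -2/5}, Interval(-7/3, -8/7))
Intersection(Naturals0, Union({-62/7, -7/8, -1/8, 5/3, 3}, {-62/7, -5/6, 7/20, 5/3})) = {3}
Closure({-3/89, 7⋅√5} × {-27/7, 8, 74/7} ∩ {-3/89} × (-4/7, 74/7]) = {-3/89} × {8, 74/7}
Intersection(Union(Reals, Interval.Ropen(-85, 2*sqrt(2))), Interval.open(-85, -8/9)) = Interval.open(-85, -8/9)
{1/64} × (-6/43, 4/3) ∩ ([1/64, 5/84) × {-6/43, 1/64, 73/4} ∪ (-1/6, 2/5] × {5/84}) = {1/64} × {1/64, 5/84}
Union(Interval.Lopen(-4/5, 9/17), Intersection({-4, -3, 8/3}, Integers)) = Union({-4, -3}, Interval.Lopen(-4/5, 9/17))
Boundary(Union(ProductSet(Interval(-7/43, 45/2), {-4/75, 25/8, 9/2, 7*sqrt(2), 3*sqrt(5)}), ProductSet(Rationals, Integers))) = Union(ProductSet(Interval(-7/43, 45/2), {-4/75, 25/8, 9/2, 7*sqrt(2), 3*sqrt(5)}), ProductSet(Reals, Integers))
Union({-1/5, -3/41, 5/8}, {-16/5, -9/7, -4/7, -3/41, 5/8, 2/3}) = {-16/5, -9/7, -4/7, -1/5, -3/41, 5/8, 2/3}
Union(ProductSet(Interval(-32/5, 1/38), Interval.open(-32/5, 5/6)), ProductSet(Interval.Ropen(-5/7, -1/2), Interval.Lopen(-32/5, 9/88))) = ProductSet(Interval(-32/5, 1/38), Interval.open(-32/5, 5/6))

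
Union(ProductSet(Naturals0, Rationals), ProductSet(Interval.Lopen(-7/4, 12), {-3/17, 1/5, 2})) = Union(ProductSet(Interval.Lopen(-7/4, 12), {-3/17, 1/5, 2}), ProductSet(Naturals0, Rationals))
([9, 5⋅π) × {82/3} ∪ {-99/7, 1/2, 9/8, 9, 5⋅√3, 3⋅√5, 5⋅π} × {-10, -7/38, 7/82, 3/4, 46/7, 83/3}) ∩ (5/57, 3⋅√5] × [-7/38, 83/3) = {1/2, 9/8, 3⋅√5} × {-7/38, 7/82, 3/4, 46/7}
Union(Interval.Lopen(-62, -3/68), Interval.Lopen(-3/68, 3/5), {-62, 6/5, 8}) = Union({6/5, 8}, Interval(-62, 3/5))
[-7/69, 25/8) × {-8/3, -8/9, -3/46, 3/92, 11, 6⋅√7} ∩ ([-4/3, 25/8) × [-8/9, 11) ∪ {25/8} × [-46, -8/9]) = [-7/69, 25/8) × {-8/9, -3/46, 3/92}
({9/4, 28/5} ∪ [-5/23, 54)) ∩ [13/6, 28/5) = [13/6, 28/5)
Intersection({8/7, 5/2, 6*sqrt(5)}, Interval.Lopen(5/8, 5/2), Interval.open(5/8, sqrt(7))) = {8/7, 5/2}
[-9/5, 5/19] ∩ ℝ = [-9/5, 5/19]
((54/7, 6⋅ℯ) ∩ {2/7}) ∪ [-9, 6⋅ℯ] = [-9, 6⋅ℯ]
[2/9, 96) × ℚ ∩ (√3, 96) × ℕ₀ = (√3, 96) × ℕ₀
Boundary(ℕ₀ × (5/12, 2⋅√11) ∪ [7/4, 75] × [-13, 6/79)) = ({7/4, 75} × [-13, 6/79]) ∪ ([7/4, 75] × {-13, 6/79}) ∪ ((ℕ₀ ∪ (ℕ₀ \ (7/4, 75))) × [5/12, 2⋅√11])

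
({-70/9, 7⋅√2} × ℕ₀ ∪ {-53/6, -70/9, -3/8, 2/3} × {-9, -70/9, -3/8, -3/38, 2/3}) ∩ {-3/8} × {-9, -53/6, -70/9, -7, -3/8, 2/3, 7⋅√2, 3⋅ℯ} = {-3/8} × {-9, -70/9, -3/8, 2/3}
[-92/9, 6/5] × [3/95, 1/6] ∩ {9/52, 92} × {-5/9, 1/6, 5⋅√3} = {9/52} × {1/6}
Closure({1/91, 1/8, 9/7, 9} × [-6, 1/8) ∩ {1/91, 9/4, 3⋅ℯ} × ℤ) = {1/91} × {-6, -5, …, 0}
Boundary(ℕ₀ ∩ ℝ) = ℕ₀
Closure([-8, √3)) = [-8, √3]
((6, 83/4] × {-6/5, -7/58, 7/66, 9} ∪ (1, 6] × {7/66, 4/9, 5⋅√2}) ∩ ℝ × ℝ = ((6, 83/4] × {-6/5, -7/58, 7/66, 9}) ∪ ((1, 6] × {7/66, 4/9, 5⋅√2})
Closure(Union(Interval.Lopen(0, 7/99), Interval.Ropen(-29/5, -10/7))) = Union(Interval(-29/5, -10/7), Interval(0, 7/99))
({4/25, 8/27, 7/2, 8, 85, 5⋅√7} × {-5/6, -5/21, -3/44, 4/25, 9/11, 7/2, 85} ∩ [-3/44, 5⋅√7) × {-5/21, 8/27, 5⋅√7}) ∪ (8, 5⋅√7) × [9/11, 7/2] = ({4/25, 8/27, 7/2, 8} × {-5/21}) ∪ ((8, 5⋅√7) × [9/11, 7/2])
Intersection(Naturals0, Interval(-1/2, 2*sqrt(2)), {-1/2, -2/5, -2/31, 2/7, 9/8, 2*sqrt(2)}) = EmptySet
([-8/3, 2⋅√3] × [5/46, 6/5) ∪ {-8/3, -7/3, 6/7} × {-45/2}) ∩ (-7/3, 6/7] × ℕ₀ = (-7/3, 6/7] × {1}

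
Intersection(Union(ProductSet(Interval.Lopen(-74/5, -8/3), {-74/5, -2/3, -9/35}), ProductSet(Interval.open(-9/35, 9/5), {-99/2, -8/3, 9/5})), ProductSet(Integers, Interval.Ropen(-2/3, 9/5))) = ProductSet(Range(-14, -2, 1), {-2/3, -9/35})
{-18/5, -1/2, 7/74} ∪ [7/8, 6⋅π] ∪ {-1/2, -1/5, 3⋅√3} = {-18/5, -1/2, -1/5, 7/74} ∪ [7/8, 6⋅π]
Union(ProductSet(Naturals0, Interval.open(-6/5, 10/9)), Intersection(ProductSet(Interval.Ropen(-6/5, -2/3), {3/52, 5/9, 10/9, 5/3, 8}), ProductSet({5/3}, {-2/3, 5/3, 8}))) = ProductSet(Naturals0, Interval.open(-6/5, 10/9))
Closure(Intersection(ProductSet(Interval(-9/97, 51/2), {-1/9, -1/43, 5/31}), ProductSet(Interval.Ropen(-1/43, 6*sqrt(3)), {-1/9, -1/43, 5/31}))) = ProductSet(Interval(-1/43, 6*sqrt(3)), {-1/9, -1/43, 5/31})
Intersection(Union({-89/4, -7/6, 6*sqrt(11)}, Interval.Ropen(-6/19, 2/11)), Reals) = Union({-89/4, -7/6, 6*sqrt(11)}, Interval.Ropen(-6/19, 2/11))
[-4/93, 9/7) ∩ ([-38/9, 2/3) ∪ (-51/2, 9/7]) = [-4/93, 9/7)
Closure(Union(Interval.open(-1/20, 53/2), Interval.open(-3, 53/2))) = Interval(-3, 53/2)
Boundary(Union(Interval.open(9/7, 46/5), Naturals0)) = Union(Complement(Naturals0, Interval.open(9/7, 46/5)), {9/7, 46/5})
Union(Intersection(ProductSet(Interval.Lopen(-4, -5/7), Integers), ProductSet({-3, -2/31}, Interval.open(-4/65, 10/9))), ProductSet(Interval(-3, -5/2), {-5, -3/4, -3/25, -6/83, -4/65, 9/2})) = Union(ProductSet({-3}, Range(0, 2, 1)), ProductSet(Interval(-3, -5/2), {-5, -3/4, -3/25, -6/83, -4/65, 9/2}))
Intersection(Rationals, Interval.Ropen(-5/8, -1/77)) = Intersection(Interval.Ropen(-5/8, -1/77), Rationals)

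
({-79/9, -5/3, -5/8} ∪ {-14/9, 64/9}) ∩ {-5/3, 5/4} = {-5/3}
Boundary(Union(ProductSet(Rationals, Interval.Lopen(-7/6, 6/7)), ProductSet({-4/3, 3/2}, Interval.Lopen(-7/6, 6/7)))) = ProductSet(Reals, Interval(-7/6, 6/7))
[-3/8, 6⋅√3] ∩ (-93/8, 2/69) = [-3/8, 2/69)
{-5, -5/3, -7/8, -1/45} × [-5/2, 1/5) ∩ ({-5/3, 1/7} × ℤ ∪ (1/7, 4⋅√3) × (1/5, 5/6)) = {-5/3} × {-2, -1, 0}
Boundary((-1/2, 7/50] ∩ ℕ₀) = {0}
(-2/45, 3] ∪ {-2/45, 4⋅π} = [-2/45, 3] ∪ {4⋅π}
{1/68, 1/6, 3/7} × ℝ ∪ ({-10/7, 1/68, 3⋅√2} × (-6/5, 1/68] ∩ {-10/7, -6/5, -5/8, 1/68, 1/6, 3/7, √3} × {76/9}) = {1/68, 1/6, 3/7} × ℝ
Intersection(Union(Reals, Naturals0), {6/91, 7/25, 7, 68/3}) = {6/91, 7/25, 7, 68/3}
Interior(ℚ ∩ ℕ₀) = ∅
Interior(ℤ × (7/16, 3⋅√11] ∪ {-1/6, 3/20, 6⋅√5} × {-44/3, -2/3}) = ∅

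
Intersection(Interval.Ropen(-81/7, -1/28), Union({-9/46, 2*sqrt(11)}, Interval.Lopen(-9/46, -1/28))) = Interval.Ropen(-9/46, -1/28)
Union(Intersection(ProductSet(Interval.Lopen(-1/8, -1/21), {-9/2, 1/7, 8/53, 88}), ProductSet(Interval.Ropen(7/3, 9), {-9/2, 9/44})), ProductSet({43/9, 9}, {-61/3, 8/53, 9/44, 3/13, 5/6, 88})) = ProductSet({43/9, 9}, {-61/3, 8/53, 9/44, 3/13, 5/6, 88})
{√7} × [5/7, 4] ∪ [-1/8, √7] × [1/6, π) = ({√7} × [5/7, 4]) ∪ ([-1/8, √7] × [1/6, π))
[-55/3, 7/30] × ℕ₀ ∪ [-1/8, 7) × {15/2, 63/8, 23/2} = ([-55/3, 7/30] × ℕ₀) ∪ ([-1/8, 7) × {15/2, 63/8, 23/2})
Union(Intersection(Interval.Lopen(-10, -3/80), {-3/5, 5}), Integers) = Union({-3/5}, Integers)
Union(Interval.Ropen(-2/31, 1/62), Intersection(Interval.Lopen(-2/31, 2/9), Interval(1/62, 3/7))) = Interval(-2/31, 2/9)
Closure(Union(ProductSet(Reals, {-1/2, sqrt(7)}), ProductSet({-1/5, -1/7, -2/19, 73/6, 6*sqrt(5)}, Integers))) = Union(ProductSet({-1/5, -1/7, -2/19, 73/6, 6*sqrt(5)}, Integers), ProductSet(Reals, {-1/2, sqrt(7)}))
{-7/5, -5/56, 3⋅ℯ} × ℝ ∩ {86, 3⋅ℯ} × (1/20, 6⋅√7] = {3⋅ℯ} × (1/20, 6⋅√7]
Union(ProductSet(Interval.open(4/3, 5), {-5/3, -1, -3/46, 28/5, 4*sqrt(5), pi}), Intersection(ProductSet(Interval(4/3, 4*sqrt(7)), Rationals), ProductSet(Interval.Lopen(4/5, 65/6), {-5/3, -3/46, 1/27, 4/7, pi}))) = Union(ProductSet(Interval.open(4/3, 5), {-5/3, -1, -3/46, 28/5, 4*sqrt(5), pi}), ProductSet(Interval(4/3, 4*sqrt(7)), {-5/3, -3/46, 1/27, 4/7}))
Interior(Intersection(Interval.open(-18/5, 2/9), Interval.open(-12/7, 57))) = Interval.open(-12/7, 2/9)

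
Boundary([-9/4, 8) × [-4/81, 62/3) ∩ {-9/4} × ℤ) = {-9/4} × {0, 1, …, 20}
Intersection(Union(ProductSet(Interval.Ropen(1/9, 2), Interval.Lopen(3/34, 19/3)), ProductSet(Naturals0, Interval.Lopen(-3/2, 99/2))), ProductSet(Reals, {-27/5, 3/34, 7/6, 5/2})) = Union(ProductSet(Interval.Ropen(1/9, 2), {7/6, 5/2}), ProductSet(Naturals0, {3/34, 7/6, 5/2}))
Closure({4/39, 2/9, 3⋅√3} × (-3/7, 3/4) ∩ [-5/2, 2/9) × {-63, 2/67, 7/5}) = {4/39} × {2/67}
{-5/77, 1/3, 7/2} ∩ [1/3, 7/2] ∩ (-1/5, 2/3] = {1/3}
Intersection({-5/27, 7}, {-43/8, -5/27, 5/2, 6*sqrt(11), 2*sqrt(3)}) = {-5/27}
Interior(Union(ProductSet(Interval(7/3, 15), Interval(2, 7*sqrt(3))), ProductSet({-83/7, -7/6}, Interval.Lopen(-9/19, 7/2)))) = ProductSet(Interval.open(7/3, 15), Interval.open(2, 7*sqrt(3)))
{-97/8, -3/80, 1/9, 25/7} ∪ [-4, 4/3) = {-97/8, 25/7} ∪ [-4, 4/3)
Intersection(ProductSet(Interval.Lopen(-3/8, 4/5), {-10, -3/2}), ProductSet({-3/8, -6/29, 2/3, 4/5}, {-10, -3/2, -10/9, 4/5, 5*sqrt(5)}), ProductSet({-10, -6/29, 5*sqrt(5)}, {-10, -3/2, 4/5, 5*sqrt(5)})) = ProductSet({-6/29}, {-10, -3/2})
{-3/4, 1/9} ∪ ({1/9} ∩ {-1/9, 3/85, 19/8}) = {-3/4, 1/9}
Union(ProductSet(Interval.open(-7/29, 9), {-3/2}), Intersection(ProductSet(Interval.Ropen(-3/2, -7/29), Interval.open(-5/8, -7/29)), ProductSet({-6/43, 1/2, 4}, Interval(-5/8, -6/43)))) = ProductSet(Interval.open(-7/29, 9), {-3/2})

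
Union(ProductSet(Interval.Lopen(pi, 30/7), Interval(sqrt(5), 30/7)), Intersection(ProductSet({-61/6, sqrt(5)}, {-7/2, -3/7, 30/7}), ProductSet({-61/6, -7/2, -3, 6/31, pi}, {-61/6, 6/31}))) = ProductSet(Interval.Lopen(pi, 30/7), Interval(sqrt(5), 30/7))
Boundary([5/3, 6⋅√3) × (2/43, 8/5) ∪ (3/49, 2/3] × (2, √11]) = ({3/49, 2/3} × [2, √11]) ∪ ([3/49, 2/3] × {2, √11}) ∪ ({5/3, 6⋅√3} × [2/43, 8/5]) ∪ ([5/3, 6⋅√3] × {2/43, 8/5})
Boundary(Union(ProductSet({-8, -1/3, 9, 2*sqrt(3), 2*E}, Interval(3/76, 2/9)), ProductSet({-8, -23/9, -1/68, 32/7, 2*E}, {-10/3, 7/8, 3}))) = Union(ProductSet({-8, -23/9, -1/68, 32/7, 2*E}, {-10/3, 7/8, 3}), ProductSet({-8, -1/3, 9, 2*sqrt(3), 2*E}, Interval(3/76, 2/9)))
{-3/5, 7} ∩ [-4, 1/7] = {-3/5}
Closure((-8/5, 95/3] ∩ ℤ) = {-1, 0, …, 31}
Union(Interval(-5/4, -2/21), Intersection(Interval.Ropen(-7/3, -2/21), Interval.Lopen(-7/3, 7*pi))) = Interval.Lopen(-7/3, -2/21)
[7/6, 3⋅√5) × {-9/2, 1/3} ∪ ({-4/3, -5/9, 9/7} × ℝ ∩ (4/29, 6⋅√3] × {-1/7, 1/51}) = ({9/7} × {-1/7, 1/51}) ∪ ([7/6, 3⋅√5) × {-9/2, 1/3})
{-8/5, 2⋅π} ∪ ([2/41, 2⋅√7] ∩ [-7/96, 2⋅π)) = {-8/5, 2⋅π} ∪ [2/41, 2⋅√7]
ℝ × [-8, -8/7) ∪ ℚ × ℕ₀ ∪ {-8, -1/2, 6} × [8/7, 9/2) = (ℚ × ℕ₀) ∪ (ℝ × [-8, -8/7)) ∪ ({-8, -1/2, 6} × [8/7, 9/2))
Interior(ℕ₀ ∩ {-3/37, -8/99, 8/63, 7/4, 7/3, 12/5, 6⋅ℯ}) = ∅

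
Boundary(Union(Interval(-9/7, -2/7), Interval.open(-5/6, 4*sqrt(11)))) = {-9/7, 4*sqrt(11)}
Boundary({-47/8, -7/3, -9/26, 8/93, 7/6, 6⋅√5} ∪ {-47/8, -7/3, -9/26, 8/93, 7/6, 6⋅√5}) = {-47/8, -7/3, -9/26, 8/93, 7/6, 6⋅√5}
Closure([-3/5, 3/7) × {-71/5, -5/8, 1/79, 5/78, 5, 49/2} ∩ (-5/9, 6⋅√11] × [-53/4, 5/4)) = [-5/9, 3/7] × {-5/8, 1/79, 5/78}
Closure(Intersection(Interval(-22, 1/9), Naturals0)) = Range(0, 1, 1)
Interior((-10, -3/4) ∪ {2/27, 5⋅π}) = (-10, -3/4)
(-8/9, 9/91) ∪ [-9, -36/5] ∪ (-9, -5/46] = [-9, 9/91)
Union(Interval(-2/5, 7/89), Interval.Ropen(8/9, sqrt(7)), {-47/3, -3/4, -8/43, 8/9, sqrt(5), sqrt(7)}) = Union({-47/3, -3/4}, Interval(-2/5, 7/89), Interval(8/9, sqrt(7)))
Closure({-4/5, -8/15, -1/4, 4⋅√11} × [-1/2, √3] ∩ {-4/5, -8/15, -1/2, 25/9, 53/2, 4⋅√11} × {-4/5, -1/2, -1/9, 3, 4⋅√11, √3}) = {-4/5, -8/15, 4⋅√11} × {-1/2, -1/9, √3}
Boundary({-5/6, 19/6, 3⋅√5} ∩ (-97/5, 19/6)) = {-5/6}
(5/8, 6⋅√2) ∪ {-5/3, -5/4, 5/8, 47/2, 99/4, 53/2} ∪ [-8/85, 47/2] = {-5/3, -5/4, 99/4, 53/2} ∪ [-8/85, 47/2]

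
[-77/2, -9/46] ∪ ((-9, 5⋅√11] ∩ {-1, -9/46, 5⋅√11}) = [-77/2, -9/46] ∪ {5⋅√11}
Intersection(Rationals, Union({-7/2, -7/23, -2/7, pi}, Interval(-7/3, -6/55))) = Union({-7/2}, Intersection(Interval(-7/3, -6/55), Rationals))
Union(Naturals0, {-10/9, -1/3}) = Union({-10/9, -1/3}, Naturals0)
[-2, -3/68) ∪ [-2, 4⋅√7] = [-2, 4⋅√7]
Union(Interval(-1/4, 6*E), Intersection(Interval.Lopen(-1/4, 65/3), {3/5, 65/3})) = Union({65/3}, Interval(-1/4, 6*E))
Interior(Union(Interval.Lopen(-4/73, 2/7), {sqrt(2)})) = Interval.open(-4/73, 2/7)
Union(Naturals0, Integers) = Integers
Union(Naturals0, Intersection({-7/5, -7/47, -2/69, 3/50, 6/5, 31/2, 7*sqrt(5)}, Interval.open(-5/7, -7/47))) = Naturals0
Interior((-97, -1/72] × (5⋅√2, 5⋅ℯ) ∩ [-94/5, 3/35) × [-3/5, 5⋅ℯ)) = (-94/5, -1/72) × (5⋅√2, 5⋅ℯ)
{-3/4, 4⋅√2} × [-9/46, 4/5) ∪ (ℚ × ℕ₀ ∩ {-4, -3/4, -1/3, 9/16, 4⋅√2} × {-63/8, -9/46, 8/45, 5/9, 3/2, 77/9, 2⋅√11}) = {-3/4, 4⋅√2} × [-9/46, 4/5)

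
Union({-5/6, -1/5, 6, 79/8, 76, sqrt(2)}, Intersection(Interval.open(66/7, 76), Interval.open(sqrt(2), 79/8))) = Union({-5/6, -1/5, 6, 76, sqrt(2)}, Interval.Lopen(66/7, 79/8))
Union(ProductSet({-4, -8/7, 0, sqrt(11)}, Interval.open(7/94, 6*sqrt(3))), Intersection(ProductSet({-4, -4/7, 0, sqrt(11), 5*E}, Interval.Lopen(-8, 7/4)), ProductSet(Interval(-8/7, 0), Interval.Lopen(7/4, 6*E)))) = ProductSet({-4, -8/7, 0, sqrt(11)}, Interval.open(7/94, 6*sqrt(3)))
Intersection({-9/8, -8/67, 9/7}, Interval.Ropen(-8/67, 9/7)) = {-8/67}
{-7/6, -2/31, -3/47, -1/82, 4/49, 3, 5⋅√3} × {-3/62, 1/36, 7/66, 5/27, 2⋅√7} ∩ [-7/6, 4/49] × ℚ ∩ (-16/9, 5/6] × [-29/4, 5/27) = {-7/6, -2/31, -3/47, -1/82, 4/49} × {-3/62, 1/36, 7/66}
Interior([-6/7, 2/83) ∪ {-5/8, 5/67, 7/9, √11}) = (-6/7, 2/83)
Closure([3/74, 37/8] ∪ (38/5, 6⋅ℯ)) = [3/74, 37/8] ∪ [38/5, 6⋅ℯ]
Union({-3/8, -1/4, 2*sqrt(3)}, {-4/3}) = {-4/3, -3/8, -1/4, 2*sqrt(3)}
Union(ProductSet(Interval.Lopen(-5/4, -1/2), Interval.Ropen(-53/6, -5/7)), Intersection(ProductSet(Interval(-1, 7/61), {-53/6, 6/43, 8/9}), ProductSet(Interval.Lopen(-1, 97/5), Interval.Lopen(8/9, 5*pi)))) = ProductSet(Interval.Lopen(-5/4, -1/2), Interval.Ropen(-53/6, -5/7))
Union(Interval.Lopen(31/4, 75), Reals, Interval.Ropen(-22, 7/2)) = Interval(-oo, oo)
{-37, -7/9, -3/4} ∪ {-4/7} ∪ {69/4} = {-37, -7/9, -3/4, -4/7, 69/4}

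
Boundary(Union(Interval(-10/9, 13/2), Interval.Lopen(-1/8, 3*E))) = {-10/9, 3*E}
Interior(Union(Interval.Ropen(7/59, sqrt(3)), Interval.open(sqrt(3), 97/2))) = Union(Interval.open(7/59, sqrt(3)), Interval.open(sqrt(3), 97/2))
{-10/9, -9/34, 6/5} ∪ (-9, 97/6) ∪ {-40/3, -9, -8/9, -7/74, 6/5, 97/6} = {-40/3} ∪ [-9, 97/6]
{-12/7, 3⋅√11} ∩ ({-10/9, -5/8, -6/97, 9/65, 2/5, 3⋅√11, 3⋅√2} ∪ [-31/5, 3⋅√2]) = {-12/7, 3⋅√11}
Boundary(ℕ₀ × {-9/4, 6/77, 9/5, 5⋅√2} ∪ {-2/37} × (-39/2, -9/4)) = ({-2/37} × [-39/2, -9/4]) ∪ (ℕ₀ × {-9/4, 6/77, 9/5, 5⋅√2})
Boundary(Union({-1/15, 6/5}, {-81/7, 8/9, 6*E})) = {-81/7, -1/15, 8/9, 6/5, 6*E}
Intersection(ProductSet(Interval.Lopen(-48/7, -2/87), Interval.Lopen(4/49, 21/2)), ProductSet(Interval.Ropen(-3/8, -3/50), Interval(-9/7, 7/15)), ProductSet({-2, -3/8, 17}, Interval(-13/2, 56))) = ProductSet({-3/8}, Interval.Lopen(4/49, 7/15))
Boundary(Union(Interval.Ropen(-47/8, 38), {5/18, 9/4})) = {-47/8, 38}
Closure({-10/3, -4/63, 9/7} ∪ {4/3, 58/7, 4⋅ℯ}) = {-10/3, -4/63, 9/7, 4/3, 58/7, 4⋅ℯ}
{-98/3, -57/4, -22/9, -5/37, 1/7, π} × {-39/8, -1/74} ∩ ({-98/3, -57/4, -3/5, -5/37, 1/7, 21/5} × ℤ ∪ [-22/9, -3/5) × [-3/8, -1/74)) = ∅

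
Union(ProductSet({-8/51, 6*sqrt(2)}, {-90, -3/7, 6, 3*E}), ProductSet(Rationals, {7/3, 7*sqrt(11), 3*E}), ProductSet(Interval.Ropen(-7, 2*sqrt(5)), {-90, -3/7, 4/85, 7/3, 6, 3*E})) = Union(ProductSet({-8/51, 6*sqrt(2)}, {-90, -3/7, 6, 3*E}), ProductSet(Interval.Ropen(-7, 2*sqrt(5)), {-90, -3/7, 4/85, 7/3, 6, 3*E}), ProductSet(Rationals, {7/3, 7*sqrt(11), 3*E}))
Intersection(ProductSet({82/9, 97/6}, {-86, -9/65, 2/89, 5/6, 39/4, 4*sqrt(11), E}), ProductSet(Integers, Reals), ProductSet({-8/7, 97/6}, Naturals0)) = EmptySet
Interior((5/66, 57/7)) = (5/66, 57/7)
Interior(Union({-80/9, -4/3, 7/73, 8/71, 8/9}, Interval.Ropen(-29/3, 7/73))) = Interval.open(-29/3, 7/73)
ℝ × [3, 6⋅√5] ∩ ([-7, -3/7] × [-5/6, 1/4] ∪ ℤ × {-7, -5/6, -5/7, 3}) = ℤ × {3}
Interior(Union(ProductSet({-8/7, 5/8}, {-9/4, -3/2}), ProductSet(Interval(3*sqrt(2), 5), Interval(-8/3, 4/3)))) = ProductSet(Interval.open(3*sqrt(2), 5), Interval.open(-8/3, 4/3))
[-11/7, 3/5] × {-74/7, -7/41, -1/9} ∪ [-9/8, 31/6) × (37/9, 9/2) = ([-11/7, 3/5] × {-74/7, -7/41, -1/9}) ∪ ([-9/8, 31/6) × (37/9, 9/2))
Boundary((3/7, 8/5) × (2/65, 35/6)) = ({3/7, 8/5} × [2/65, 35/6]) ∪ ([3/7, 8/5] × {2/65, 35/6})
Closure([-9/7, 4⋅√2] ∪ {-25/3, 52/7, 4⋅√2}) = {-25/3, 52/7} ∪ [-9/7, 4⋅√2]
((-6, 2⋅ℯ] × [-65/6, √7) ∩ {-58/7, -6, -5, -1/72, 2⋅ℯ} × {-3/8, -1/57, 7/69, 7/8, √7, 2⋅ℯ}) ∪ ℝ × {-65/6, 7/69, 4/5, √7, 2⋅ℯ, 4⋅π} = ({-5, -1/72, 2⋅ℯ} × {-3/8, -1/57, 7/69, 7/8}) ∪ (ℝ × {-65/6, 7/69, 4/5, √7, 2⋅ℯ, 4⋅π})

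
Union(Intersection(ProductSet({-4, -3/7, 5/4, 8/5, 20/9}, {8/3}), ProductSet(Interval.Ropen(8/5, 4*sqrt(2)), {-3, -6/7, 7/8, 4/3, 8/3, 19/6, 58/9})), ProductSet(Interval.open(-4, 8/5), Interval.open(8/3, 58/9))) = Union(ProductSet({8/5, 20/9}, {8/3}), ProductSet(Interval.open(-4, 8/5), Interval.open(8/3, 58/9)))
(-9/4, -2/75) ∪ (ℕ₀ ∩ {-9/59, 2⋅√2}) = (-9/4, -2/75)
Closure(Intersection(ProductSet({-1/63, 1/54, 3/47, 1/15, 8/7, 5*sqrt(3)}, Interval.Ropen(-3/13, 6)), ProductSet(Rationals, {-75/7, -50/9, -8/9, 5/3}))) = ProductSet({-1/63, 1/54, 3/47, 1/15, 8/7}, {5/3})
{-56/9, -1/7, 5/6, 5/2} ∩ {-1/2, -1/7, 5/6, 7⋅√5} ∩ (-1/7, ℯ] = {5/6}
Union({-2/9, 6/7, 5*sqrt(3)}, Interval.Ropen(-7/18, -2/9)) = Union({6/7, 5*sqrt(3)}, Interval(-7/18, -2/9))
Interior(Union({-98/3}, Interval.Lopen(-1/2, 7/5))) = Interval.open(-1/2, 7/5)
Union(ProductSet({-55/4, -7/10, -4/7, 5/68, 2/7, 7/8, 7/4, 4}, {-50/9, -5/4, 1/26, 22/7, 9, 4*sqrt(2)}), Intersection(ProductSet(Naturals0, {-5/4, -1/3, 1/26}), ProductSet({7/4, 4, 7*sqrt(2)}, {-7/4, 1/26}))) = ProductSet({-55/4, -7/10, -4/7, 5/68, 2/7, 7/8, 7/4, 4}, {-50/9, -5/4, 1/26, 22/7, 9, 4*sqrt(2)})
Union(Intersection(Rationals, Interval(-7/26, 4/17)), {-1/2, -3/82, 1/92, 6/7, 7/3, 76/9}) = Union({-1/2, 6/7, 7/3, 76/9}, Intersection(Interval(-7/26, 4/17), Rationals))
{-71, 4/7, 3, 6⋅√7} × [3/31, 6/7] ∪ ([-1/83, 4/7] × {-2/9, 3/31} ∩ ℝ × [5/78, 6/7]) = ([-1/83, 4/7] × {3/31}) ∪ ({-71, 4/7, 3, 6⋅√7} × [3/31, 6/7])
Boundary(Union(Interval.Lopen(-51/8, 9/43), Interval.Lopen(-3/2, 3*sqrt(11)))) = {-51/8, 3*sqrt(11)}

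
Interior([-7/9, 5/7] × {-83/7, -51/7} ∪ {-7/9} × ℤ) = ∅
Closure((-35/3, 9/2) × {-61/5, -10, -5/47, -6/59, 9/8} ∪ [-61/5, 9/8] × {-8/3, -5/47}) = ([-61/5, 9/8] × {-8/3, -5/47}) ∪ ([-35/3, 9/2] × {-61/5, -10, -5/47, -6/59, 9/8})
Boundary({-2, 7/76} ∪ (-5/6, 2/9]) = {-2, -5/6, 2/9}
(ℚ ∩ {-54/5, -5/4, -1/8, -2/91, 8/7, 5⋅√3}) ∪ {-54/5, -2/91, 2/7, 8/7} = {-54/5, -5/4, -1/8, -2/91, 2/7, 8/7}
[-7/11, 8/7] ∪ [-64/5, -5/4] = [-64/5, -5/4] ∪ [-7/11, 8/7]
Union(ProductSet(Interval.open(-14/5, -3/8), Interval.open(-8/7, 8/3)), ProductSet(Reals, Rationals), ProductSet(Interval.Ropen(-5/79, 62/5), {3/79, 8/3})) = Union(ProductSet(Interval.open(-14/5, -3/8), Interval.open(-8/7, 8/3)), ProductSet(Reals, Rationals))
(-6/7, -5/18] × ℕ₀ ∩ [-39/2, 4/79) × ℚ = (-6/7, -5/18] × ℕ₀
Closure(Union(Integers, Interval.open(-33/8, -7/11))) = Union(Integers, Interval(-33/8, -7/11))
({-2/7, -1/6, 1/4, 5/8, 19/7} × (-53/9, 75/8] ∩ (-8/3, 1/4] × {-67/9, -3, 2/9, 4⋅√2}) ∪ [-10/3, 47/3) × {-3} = ([-10/3, 47/3) × {-3}) ∪ ({-2/7, -1/6, 1/4} × {-3, 2/9, 4⋅√2})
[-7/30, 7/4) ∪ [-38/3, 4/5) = [-38/3, 7/4)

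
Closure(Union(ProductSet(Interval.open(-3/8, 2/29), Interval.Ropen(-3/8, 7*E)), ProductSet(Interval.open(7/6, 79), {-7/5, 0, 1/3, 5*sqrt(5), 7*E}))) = Union(ProductSet({-3/8, 2/29}, Interval(-3/8, 7*E)), ProductSet(Interval(-3/8, 2/29), {-3/8, 7*E}), ProductSet(Interval.open(-3/8, 2/29), Interval.Ropen(-3/8, 7*E)), ProductSet(Interval(7/6, 79), {-7/5, 0, 1/3, 5*sqrt(5), 7*E}))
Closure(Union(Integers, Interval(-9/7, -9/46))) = Union(Integers, Interval(-9/7, -9/46))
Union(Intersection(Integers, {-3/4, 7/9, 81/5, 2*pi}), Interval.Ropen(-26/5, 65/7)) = Interval.Ropen(-26/5, 65/7)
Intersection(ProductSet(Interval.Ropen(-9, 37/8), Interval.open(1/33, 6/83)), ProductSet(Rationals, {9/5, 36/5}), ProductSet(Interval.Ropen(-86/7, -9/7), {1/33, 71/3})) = EmptySet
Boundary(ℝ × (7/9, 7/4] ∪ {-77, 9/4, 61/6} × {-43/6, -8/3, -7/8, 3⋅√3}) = (ℝ × {7/9, 7/4}) ∪ ({-77, 9/4, 61/6} × {-43/6, -8/3, -7/8, 3⋅√3})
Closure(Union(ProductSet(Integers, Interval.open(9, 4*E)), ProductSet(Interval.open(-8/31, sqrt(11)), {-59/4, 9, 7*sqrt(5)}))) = Union(ProductSet(Integers, Interval(9, 4*E)), ProductSet(Interval(-8/31, sqrt(11)), {-59/4, 9, 7*sqrt(5)}))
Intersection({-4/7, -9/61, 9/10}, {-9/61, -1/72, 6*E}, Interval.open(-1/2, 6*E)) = {-9/61}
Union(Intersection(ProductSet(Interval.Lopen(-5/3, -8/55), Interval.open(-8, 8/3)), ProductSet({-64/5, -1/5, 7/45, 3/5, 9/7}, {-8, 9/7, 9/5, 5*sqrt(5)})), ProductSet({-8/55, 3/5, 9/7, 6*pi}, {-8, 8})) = Union(ProductSet({-1/5}, {9/7, 9/5}), ProductSet({-8/55, 3/5, 9/7, 6*pi}, {-8, 8}))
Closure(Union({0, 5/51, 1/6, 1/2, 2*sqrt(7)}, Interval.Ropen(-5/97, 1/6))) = Union({1/2, 2*sqrt(7)}, Interval(-5/97, 1/6))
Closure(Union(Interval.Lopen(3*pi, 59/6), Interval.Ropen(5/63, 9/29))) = Union(Interval(5/63, 9/29), Interval(3*pi, 59/6))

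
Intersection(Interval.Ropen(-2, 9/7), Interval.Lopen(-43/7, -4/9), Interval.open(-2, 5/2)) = Interval.Lopen(-2, -4/9)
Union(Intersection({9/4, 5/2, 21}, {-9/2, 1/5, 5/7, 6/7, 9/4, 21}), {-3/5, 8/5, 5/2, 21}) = {-3/5, 8/5, 9/4, 5/2, 21}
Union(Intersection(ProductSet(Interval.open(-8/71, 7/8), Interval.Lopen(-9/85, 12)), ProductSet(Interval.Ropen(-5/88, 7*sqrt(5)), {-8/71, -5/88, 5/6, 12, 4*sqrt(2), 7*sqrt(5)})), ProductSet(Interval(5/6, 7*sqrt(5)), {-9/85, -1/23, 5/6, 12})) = Union(ProductSet(Interval.Ropen(-5/88, 7/8), {-5/88, 5/6, 12, 4*sqrt(2)}), ProductSet(Interval(5/6, 7*sqrt(5)), {-9/85, -1/23, 5/6, 12}))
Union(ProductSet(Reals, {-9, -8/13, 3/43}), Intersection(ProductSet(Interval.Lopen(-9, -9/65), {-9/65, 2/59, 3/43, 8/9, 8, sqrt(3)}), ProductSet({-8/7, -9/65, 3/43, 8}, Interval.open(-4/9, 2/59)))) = Union(ProductSet({-8/7, -9/65}, {-9/65}), ProductSet(Reals, {-9, -8/13, 3/43}))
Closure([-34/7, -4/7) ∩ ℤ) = {-4, -3, -2, -1}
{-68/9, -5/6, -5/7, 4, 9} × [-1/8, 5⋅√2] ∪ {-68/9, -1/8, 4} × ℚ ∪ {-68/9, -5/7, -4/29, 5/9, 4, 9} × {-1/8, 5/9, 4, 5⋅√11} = ({-68/9, -1/8, 4} × ℚ) ∪ ({-68/9, -5/6, -5/7, 4, 9} × [-1/8, 5⋅√2]) ∪ ({-68/9, -5/7, -4/29, 5/9, 4, 9} × {-1/8, 5/9, 4, 5⋅√11})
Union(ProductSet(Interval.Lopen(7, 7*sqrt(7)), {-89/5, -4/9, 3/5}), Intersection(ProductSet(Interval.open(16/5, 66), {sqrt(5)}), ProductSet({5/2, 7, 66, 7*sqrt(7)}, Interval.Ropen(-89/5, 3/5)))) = ProductSet(Interval.Lopen(7, 7*sqrt(7)), {-89/5, -4/9, 3/5})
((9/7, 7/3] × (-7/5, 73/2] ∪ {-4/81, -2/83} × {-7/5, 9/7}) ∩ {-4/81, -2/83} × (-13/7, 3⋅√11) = {-4/81, -2/83} × {-7/5, 9/7}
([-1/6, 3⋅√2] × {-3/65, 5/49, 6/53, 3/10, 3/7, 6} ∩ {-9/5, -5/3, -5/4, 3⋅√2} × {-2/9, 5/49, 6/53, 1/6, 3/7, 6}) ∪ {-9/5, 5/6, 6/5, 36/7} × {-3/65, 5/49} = ({-9/5, 5/6, 6/5, 36/7} × {-3/65, 5/49}) ∪ ({3⋅√2} × {5/49, 6/53, 3/7, 6})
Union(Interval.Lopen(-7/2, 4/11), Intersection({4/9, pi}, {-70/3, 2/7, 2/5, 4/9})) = Union({4/9}, Interval.Lopen(-7/2, 4/11))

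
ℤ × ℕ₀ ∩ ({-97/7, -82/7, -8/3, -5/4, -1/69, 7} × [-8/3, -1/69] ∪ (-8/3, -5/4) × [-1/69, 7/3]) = {-2} × {0, 1, 2}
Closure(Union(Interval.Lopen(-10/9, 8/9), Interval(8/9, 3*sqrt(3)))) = Interval(-10/9, 3*sqrt(3))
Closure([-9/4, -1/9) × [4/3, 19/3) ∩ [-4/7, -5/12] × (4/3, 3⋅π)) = [-4/7, -5/12] × [4/3, 19/3]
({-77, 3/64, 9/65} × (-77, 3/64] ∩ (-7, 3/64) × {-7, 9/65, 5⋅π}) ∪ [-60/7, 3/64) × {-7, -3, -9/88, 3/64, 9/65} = [-60/7, 3/64) × {-7, -3, -9/88, 3/64, 9/65}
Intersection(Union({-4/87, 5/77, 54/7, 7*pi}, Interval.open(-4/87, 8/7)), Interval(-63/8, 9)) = Union({54/7}, Interval.Ropen(-4/87, 8/7))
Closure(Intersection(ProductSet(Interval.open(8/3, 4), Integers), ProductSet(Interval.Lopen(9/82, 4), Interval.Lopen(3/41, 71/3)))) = ProductSet(Interval(8/3, 4), Range(1, 24, 1))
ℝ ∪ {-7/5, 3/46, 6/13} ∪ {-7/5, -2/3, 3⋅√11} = ℝ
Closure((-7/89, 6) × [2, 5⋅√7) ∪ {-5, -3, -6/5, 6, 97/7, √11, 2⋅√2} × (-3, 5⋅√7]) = ({-7/89, 6} × [2, 5⋅√7]) ∪ ([-7/89, 6] × {2, 5⋅√7}) ∪ ((-7/89, 6) × [2, 5⋅√7)) ∪ ({-5, -3, -6/5, 6, 97/7, √11, 2⋅√2} × [-3, 5⋅√7])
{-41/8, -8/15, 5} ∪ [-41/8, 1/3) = [-41/8, 1/3) ∪ {5}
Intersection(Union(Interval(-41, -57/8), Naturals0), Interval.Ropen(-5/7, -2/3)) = EmptySet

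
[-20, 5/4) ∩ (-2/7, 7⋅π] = (-2/7, 5/4)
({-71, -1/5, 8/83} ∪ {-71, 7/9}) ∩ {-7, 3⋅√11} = ∅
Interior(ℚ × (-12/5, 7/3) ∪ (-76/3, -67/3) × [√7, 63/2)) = (-76/3, -67/3) × (√7, 63/2)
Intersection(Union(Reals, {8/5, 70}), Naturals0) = Naturals0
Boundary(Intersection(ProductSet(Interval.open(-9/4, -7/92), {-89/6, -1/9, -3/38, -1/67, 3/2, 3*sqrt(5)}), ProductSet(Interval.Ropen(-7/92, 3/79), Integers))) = EmptySet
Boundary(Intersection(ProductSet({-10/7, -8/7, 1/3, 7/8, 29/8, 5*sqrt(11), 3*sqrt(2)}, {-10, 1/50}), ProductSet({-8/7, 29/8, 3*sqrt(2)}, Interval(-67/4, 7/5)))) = ProductSet({-8/7, 29/8, 3*sqrt(2)}, {-10, 1/50})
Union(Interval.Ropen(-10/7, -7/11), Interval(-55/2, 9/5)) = Interval(-55/2, 9/5)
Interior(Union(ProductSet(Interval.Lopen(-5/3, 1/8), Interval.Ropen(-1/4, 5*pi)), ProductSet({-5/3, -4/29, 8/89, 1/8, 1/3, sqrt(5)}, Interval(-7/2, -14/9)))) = ProductSet(Interval.open(-5/3, 1/8), Interval.open(-1/4, 5*pi))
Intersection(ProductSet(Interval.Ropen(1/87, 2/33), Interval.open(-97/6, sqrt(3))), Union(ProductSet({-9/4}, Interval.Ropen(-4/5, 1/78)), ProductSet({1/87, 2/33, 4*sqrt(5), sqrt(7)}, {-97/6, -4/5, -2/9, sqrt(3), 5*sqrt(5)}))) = ProductSet({1/87}, {-4/5, -2/9})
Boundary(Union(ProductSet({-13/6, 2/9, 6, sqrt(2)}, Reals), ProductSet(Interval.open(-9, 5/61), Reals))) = ProductSet({-9, 5/61, 2/9, 6, sqrt(2)}, Reals)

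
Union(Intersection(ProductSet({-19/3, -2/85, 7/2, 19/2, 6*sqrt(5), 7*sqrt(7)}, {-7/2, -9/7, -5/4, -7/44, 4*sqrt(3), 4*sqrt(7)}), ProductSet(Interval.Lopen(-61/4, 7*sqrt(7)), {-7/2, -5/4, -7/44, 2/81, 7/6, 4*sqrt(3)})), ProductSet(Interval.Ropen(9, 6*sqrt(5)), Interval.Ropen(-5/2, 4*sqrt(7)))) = Union(ProductSet({-19/3, -2/85, 7/2, 19/2, 6*sqrt(5), 7*sqrt(7)}, {-7/2, -5/4, -7/44, 4*sqrt(3)}), ProductSet(Interval.Ropen(9, 6*sqrt(5)), Interval.Ropen(-5/2, 4*sqrt(7))))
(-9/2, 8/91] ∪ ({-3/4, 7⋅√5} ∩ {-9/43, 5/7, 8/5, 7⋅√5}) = (-9/2, 8/91] ∪ {7⋅√5}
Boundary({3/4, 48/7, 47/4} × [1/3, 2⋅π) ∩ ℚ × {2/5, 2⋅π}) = {3/4, 48/7, 47/4} × {2/5}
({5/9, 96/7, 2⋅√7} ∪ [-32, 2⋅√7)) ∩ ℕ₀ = {0, 1, …, 5}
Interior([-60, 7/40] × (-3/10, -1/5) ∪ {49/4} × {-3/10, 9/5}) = (-60, 7/40) × (-3/10, -1/5)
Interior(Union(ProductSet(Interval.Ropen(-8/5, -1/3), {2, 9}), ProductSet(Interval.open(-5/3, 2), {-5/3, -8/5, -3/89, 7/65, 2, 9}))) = EmptySet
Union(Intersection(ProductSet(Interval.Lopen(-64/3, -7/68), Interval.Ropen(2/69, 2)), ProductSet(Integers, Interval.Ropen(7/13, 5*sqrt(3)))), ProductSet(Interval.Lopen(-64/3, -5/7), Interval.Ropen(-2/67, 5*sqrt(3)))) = ProductSet(Interval.Lopen(-64/3, -5/7), Interval.Ropen(-2/67, 5*sqrt(3)))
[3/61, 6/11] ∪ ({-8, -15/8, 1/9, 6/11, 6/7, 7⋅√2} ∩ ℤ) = {-8} ∪ [3/61, 6/11]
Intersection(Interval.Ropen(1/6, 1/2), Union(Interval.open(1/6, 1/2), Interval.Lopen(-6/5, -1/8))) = Interval.open(1/6, 1/2)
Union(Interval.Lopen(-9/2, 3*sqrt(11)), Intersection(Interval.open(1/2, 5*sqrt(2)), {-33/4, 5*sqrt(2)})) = Interval.Lopen(-9/2, 3*sqrt(11))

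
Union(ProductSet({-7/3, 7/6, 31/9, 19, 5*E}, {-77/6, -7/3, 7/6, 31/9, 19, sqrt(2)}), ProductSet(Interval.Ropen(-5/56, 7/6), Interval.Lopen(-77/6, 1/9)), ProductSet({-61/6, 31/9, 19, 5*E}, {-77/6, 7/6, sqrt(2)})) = Union(ProductSet({-61/6, 31/9, 19, 5*E}, {-77/6, 7/6, sqrt(2)}), ProductSet({-7/3, 7/6, 31/9, 19, 5*E}, {-77/6, -7/3, 7/6, 31/9, 19, sqrt(2)}), ProductSet(Interval.Ropen(-5/56, 7/6), Interval.Lopen(-77/6, 1/9)))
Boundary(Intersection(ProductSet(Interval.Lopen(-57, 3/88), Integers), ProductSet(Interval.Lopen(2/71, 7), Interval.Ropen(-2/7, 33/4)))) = ProductSet(Interval(2/71, 3/88), Range(0, 9, 1))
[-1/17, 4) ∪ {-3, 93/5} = {-3, 93/5} ∪ [-1/17, 4)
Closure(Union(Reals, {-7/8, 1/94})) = Reals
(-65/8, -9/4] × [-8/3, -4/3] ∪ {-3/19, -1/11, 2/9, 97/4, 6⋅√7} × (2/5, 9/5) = ((-65/8, -9/4] × [-8/3, -4/3]) ∪ ({-3/19, -1/11, 2/9, 97/4, 6⋅√7} × (2/5, 9/5))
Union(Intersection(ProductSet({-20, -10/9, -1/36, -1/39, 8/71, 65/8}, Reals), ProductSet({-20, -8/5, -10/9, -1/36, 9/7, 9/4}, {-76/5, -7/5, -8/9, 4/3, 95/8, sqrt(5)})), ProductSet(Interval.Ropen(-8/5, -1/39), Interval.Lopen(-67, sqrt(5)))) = Union(ProductSet({-20, -10/9, -1/36}, {-76/5, -7/5, -8/9, 4/3, 95/8, sqrt(5)}), ProductSet(Interval.Ropen(-8/5, -1/39), Interval.Lopen(-67, sqrt(5))))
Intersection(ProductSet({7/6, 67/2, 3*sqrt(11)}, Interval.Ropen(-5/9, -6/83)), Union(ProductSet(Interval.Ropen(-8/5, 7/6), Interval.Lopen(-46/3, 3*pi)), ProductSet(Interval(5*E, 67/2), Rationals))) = ProductSet({67/2}, Intersection(Interval.Ropen(-5/9, -6/83), Rationals))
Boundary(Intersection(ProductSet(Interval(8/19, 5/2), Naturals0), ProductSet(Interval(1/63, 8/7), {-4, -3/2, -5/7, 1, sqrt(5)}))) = ProductSet(Interval(8/19, 8/7), {1})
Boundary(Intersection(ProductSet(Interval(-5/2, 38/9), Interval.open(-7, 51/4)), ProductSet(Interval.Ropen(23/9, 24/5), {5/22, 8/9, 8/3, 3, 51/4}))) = ProductSet(Interval(23/9, 38/9), {5/22, 8/9, 8/3, 3})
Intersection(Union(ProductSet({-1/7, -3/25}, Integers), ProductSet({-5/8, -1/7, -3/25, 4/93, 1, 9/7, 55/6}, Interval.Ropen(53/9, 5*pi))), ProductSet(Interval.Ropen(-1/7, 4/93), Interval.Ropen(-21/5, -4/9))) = ProductSet({-1/7, -3/25}, Range(-4, 0, 1))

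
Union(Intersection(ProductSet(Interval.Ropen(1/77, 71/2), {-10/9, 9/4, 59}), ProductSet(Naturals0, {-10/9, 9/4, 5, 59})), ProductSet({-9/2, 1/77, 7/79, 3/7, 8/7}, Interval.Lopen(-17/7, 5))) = Union(ProductSet({-9/2, 1/77, 7/79, 3/7, 8/7}, Interval.Lopen(-17/7, 5)), ProductSet(Range(1, 36, 1), {-10/9, 9/4, 59}))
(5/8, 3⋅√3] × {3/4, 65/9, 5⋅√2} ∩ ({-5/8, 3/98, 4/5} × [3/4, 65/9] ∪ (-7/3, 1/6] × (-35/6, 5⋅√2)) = {4/5} × {3/4, 65/9, 5⋅√2}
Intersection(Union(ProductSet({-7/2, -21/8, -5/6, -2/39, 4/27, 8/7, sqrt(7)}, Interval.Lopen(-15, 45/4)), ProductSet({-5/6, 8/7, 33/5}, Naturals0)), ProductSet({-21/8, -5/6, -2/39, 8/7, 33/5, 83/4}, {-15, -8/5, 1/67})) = ProductSet({-21/8, -5/6, -2/39, 8/7}, {-8/5, 1/67})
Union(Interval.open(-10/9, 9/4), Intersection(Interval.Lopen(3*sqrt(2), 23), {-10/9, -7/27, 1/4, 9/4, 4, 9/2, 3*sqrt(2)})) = Union({9/2}, Interval.open(-10/9, 9/4))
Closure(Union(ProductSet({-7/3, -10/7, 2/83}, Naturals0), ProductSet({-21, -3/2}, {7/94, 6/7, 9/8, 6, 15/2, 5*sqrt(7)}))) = Union(ProductSet({-21, -3/2}, {7/94, 6/7, 9/8, 6, 15/2, 5*sqrt(7)}), ProductSet({-7/3, -10/7, 2/83}, Naturals0))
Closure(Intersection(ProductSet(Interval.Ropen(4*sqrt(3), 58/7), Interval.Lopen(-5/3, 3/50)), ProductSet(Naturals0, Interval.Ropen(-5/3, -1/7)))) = ProductSet(Range(7, 9, 1), Interval(-5/3, -1/7))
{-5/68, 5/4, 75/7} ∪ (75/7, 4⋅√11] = {-5/68, 5/4} ∪ [75/7, 4⋅√11]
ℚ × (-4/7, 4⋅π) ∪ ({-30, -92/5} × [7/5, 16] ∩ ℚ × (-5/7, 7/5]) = ℚ × (-4/7, 4⋅π)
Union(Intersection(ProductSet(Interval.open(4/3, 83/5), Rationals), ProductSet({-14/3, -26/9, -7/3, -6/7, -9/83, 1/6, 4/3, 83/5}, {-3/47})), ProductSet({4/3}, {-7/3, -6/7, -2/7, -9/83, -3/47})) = ProductSet({4/3}, {-7/3, -6/7, -2/7, -9/83, -3/47})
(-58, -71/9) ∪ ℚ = ℚ ∪ [-58, -71/9]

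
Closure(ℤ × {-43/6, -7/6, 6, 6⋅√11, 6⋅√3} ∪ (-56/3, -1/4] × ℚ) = ([-56/3, -1/4] × ℝ) ∪ (ℤ × {-43/6, -7/6, 6, 6⋅√11, 6⋅√3})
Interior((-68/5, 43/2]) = (-68/5, 43/2)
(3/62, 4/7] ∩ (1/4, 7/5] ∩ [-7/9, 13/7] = (1/4, 4/7]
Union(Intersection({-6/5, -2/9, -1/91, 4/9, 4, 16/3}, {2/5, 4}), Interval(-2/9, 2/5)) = Union({4}, Interval(-2/9, 2/5))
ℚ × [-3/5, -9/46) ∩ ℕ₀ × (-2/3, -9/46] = ℕ₀ × [-3/5, -9/46)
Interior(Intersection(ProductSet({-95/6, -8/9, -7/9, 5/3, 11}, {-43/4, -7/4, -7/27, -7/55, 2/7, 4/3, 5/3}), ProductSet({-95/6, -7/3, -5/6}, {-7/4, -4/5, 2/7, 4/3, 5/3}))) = EmptySet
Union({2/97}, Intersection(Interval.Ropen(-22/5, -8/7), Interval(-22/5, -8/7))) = Union({2/97}, Interval.Ropen(-22/5, -8/7))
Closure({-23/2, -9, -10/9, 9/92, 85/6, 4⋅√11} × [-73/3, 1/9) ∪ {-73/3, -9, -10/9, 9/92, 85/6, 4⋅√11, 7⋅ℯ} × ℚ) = ({-73/3, -9, -10/9, 9/92, 85/6, 4⋅√11, 7⋅ℯ} × ℝ) ∪ ({-23/2, -9, -10/9, 9/92, 85/6, 4⋅√11} × [-73/3, 1/9])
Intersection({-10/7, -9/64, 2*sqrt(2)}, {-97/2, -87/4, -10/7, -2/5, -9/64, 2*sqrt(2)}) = {-10/7, -9/64, 2*sqrt(2)}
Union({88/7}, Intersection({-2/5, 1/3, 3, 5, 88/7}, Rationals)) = {-2/5, 1/3, 3, 5, 88/7}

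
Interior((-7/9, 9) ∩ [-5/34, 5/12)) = (-5/34, 5/12)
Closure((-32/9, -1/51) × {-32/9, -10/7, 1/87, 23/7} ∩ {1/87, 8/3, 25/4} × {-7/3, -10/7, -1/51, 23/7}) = ∅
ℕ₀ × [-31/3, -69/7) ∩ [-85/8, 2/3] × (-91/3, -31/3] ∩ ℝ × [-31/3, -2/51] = {0} × {-31/3}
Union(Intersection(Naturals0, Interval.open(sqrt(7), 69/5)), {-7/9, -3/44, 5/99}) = Union({-7/9, -3/44, 5/99}, Range(3, 14, 1))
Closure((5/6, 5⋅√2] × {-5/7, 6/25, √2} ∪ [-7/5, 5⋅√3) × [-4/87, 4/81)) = ({-7/5, 5⋅√3} × [-4/87, 4/81]) ∪ ([-7/5, 5⋅√3] × {-4/87, 4/81}) ∪ ([-7/5, 5⋅√3) × [-4/87, 4/81)) ∪ ([5/6, 5⋅√2] × {-5/7, 6/25, √2})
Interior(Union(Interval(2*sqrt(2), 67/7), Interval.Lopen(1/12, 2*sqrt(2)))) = Interval.open(1/12, 67/7)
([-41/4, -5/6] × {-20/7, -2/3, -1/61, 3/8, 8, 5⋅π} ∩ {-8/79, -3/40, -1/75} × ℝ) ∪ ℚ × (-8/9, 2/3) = ℚ × (-8/9, 2/3)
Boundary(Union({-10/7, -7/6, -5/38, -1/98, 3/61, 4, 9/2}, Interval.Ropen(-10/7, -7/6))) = {-10/7, -7/6, -5/38, -1/98, 3/61, 4, 9/2}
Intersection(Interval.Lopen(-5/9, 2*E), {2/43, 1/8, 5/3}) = {2/43, 1/8, 5/3}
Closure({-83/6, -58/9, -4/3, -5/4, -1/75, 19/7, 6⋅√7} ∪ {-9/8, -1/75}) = {-83/6, -58/9, -4/3, -5/4, -9/8, -1/75, 19/7, 6⋅√7}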